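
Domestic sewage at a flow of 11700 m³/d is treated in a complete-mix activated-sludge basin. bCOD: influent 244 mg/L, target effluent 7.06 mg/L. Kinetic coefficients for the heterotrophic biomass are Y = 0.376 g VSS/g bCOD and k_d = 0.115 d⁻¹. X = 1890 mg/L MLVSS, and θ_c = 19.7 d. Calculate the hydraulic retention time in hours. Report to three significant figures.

Rearranging the biomass balance for a CMAS with decay, V = Y·Q·ΔS·θ_c / [X·(1+k_d θ_c)] = 0.376 × 11700 × (244 − 7.06) × 19.7 / [1890 × (1 + 0.115 × 19.7)] = 2.05×10^7 / 6172 = 3327 m³.
Hydraulic retention time τ = V/Q = 3327 / 11700 = 0.2844 d = 6.825 h.

τ ≈ 6.82 h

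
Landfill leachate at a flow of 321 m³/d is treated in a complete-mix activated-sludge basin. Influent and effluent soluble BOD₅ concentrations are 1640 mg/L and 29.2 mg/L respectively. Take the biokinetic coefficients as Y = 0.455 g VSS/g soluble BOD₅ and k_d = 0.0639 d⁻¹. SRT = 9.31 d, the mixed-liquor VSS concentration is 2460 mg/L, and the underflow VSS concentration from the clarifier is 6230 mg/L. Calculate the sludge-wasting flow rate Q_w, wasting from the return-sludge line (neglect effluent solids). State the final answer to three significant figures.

From the SRT design equation V = Y Q (S₀−S) θ_c / [X (1 + k_d θ_c)] = 0.455 × 321 × (1640 − 29.2) × 9.31 / [2460 × (1 + 0.0639 × 9.31)] = 2.19×10^6 / 3923 = 558.3 m³.
Q_w = (V·X)/(θ_c X_r) = 558.3 × 2460 / (9.31 × 6230) = 23.68 m³/d.

Q_w ≈ 23.7 m³/d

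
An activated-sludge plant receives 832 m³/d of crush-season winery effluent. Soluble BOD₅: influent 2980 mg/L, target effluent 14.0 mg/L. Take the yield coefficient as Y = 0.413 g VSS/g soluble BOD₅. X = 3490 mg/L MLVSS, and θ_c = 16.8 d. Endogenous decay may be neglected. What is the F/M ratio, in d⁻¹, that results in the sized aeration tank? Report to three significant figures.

V·X = Y·Q·ΔS·θ_c gives V = 0.413 × 832 × (2980 − 14.0) × 16.8 / 3490 = 4906 m³.
F/M = Q·S₀ / (V·X) = 832 × 2980 / (4906 × 3490) = 0.1448 g soluble BOD₅·(g VSS·d)⁻¹.

F/M ≈ 0.145 d⁻¹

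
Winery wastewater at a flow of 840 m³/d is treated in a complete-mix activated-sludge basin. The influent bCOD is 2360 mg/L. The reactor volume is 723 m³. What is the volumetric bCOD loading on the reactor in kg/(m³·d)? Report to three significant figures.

Applied bCOD load per unit volume = Q·S₀/V = (840 × 2360/1000)/723.0 = 2.742 kg bCOD·m⁻³·d⁻¹.

L_v ≈ 2.74 kg bCOD/(m³·d)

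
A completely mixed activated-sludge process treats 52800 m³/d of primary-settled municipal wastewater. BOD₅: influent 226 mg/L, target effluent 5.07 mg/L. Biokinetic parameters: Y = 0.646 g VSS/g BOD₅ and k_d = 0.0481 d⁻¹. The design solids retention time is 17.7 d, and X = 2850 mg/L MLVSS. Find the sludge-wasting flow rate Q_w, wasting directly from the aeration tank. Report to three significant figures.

Q_w ≈ 1430 m³/d

Steady-state biomass mass balance: V·X·(1 + k_d·θ_c) = Y·Q·(S₀ − S)·θ_c, so V = 0.646 × 52800 × (226 − 5.07) × 17.7 / [2850 × (1 + 0.0481 × 17.7)] = 1.33×10^8 / 5276 = 25279 m³.
With mixed-liquor wasting, θ_c = V/Q_w, so Q_w = V/θ_c = 25279/17.7 = 1428 m³/d.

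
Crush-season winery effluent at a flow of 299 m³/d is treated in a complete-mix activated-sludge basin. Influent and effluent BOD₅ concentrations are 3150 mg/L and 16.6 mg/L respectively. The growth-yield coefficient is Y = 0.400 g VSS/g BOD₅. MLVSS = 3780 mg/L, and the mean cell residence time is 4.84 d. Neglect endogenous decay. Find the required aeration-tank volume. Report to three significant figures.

With k_d = 0 the design equation reduces to V = Y Q (S₀−S) θ_c / X = 0.400 × 299 × (3150 − 16.6) × 4.84 / 3780 = 479.8 m³.

V ≈ 480 m³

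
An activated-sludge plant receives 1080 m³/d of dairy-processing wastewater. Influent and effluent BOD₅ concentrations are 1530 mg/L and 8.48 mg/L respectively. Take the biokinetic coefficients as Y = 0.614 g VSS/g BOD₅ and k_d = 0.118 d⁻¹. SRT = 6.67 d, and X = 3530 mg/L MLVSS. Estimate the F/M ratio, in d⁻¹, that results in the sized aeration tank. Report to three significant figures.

Rearranging the biomass balance for a CMAS with decay, V = Y·Q·ΔS·θ_c / [X·(1+k_d θ_c)] = 0.614 × 1080 × (1530 − 8.48) × 6.67 / [3530 × (1 + 0.118 × 6.67)] = 6.73×10^6 / 6308 = 1067 m³.
F/M = applied load / biomass = Q·S₀/(V·X) = 1080 × 1530 / (1067 × 3530) = 0.4388 d⁻¹.

F/M ≈ 0.439 d⁻¹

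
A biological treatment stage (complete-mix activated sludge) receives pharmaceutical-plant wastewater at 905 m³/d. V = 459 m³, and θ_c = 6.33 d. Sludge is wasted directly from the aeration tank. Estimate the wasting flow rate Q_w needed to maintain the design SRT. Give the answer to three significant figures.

Q_w ≈ 72.5 m³/d

With mixed-liquor wasting, θ_c = V/Q_w, so Q_w = V/θ_c = 459.0/6.33 = 72.51 m³/d.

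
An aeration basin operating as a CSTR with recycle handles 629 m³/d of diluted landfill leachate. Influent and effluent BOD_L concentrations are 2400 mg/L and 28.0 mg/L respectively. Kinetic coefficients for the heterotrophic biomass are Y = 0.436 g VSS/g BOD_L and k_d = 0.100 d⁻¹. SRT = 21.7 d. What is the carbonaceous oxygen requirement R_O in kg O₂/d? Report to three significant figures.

R_O ≈ 1200 kg O₂/d

Observed yield with endogenous decay: Y_obs = Y / (1 + k_d·θ_c) = 0.436 / (1 + 0.100 × 21.7) = 0.436 / 3.170 = 0.1375 g VSS/g BOD_L.
Substrate removed = Q·(S₀ − S) = 629 m³/d × (2400 − 28.0) g/m³ = 1.49×10^6 g/d = 1492 kg/d.
P_X = Y_obs·Q·(S₀ − S) = 0.1375 × 1492 = 205.2 kg VSS/d.
R_O = Q·ΔS − 1.42 P_X = 1492 − 291.4 = 1201 kg O₂/d.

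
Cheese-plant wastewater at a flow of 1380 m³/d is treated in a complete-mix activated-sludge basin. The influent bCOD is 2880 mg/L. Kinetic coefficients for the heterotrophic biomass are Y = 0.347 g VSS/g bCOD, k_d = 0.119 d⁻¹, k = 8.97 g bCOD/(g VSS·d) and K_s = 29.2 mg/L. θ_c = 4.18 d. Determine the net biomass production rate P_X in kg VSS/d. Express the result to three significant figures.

For a completely mixed reactor with recycle the Lawrence–McCarty relation gives S = K_s·(1 + k_d·θ_c) / [θ_c·(Y·k − k_d) − 1] = 29.2 × (1 + 0.119 × 4.18) / [4.18 × (0.347 × 8.97 − 0.119) − 1] = 43.72 / 11.51 = 3.798 mg/L.
Observed yield with endogenous decay: Y_obs = Y / (1 + k_d·θ_c) = 0.347 / (1 + 0.119 × 4.18) = 0.347 / 1.497 = 0.2317 g VSS/g bCOD.
ΔS = 2880 − 3.80 = 2876 mg/L, so the substrate removal rate is 1380 × 2876/1000 = 3969 kg bCOD/d.
P_X = Y_obs · Q(S₀ − S) = 0.2317 × 3969 = 919.8 kg VSS/d.

P_X ≈ 920 kg VSS/d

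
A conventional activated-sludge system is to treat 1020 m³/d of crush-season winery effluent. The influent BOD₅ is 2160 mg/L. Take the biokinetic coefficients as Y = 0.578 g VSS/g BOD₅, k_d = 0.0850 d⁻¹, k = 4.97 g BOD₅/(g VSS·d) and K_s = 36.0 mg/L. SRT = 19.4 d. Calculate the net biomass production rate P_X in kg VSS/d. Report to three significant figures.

P_X ≈ 480 kg VSS/d

From the Monod/SRT balance for a CMAS, S = K_s·(1+k_d θ_c)/[θ_c·(Y k − k_d) − 1] = 36.0 × (1 + 0.0850 × 19.4) / [19.4 × (0.578 × 4.97 − 0.0850) − 1] = 95.36 / 53.08 = 1.797 mg/L.
Observed yield with endogenous decay: Y_obs = Y / (1 + k_d·θ_c) = 0.578 / (1 + 0.0850 × 19.4) = 0.578 / 2.649 = 0.2182 g VSS/g BOD₅.
Q·(S₀ − S) = 1020 × (2160 − 1.80) × 10⁻³ = 2201 kg/d removed.
P_X = Y_obs · Q(S₀ − S) = 0.2182 × 2201 = 480.3 kg VSS/d.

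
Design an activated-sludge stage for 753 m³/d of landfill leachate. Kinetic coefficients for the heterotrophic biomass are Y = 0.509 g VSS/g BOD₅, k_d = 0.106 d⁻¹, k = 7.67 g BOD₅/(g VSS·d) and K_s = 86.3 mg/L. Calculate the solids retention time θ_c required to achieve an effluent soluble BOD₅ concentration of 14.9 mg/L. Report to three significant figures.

From 1/θ_c = Y·k·S/(K_s + S) − k_d: Y·k·S/(K_s+S) = 0.509 × 7.67 × 14.9 / (86.3 + 14.9) = 0.5748 d⁻¹.
θ_c = 1/(μ − k_d) = 1/(0.5748 − 0.106) = 1/0.4688 = 2.133 d.

θ_c ≈ 2.13 d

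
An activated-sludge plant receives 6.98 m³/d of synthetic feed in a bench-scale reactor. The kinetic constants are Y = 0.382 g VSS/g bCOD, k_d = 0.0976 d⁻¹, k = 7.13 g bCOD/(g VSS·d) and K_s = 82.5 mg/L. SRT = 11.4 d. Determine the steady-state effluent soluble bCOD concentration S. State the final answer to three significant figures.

S ≈ 6.02 mg/L

From the Monod/SRT balance for a CMAS, S = K_s·(1+k_d θ_c)/[θ_c·(Y k − k_d) − 1] = 82.5 × (1 + 0.0976 × 11.4) / [11.4 × (0.382 × 7.13 − 0.0976) − 1] = 174.3 / 28.94 = 6.023 mg/L.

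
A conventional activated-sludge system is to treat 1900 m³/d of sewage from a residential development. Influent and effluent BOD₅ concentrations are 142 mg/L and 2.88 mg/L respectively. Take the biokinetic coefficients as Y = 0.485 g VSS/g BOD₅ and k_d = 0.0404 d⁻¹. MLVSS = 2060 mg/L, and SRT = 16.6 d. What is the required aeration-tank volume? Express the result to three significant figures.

Steady-state biomass mass balance: V·X·(1 + k_d·θ_c) = Y·Q·(S₀ − S)·θ_c, so V = 0.485 × 1900 × (142 − 2.88) × 16.6 / [2060 × (1 + 0.0404 × 16.6)] = 2.13×10^6 / 3442 = 618.4 m³.

V ≈ 618 m³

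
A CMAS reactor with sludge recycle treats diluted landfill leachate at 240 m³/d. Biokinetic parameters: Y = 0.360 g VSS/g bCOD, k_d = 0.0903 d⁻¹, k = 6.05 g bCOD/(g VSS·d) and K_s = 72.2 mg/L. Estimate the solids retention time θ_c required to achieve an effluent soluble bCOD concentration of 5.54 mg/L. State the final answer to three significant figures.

Specific growth rate at S = 5.54 mg/L: μ = YkS/(K_s+S) = 0.360·6.05·5.54/(72.2+5.54) = 0.1552 d⁻¹.
Then 1/θ_c = μ − k_d = 0.1552 − 0.0903 = 0.06491 d⁻¹, giving θ_c = 15.41 d.

θ_c ≈ 15.4 d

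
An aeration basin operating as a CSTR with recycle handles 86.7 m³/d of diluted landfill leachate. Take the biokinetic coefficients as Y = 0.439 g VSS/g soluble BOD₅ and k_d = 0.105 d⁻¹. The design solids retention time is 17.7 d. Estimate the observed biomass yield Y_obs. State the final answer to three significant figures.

Y_obs = Y / (1 + k_d θ_c) = 0.439 / (1 + 0.105 × 17.7) = 0.439 / 2.858 = 0.1536.

Y_obs ≈ 0.154 g VSS/g soluble BOD₅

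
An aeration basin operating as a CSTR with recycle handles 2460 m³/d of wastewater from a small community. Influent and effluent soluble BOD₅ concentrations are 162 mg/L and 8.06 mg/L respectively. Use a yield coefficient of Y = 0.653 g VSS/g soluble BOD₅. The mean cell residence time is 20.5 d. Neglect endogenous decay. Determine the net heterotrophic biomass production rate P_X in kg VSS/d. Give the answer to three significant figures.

P_X ≈ 247 kg VSS/d

Since k_d ≈ 0, Y_obs = Y = 0.653 g VSS/g soluble BOD₅.
ΔS = 162 − 8.06 = 153.9 mg/L, so the substrate removal rate is 2460 × 153.9/1000 = 378.7 kg soluble BOD₅/d.
So the net sludge growth is P_X = 0.6530 × 378.7 = 247.3 kg VSS/d.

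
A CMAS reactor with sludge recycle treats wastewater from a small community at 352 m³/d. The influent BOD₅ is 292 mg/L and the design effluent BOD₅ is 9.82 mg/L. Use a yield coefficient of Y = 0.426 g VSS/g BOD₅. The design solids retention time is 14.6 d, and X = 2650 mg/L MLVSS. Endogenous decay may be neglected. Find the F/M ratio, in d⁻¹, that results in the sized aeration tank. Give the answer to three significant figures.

Biomass mass balance (decay neglected): V·X = Y·Q·(S₀ − S)·θ_c, so V = 0.426 × 352 × (292 − 9.82) × 14.6 / 2650 = 233.1 m³.
Food-to-microorganism ratio F/M = Q S₀ / (V X) = 352 × 292 / (233.1 × 2650) = 0.1664 d⁻¹.

F/M ≈ 0.166 d⁻¹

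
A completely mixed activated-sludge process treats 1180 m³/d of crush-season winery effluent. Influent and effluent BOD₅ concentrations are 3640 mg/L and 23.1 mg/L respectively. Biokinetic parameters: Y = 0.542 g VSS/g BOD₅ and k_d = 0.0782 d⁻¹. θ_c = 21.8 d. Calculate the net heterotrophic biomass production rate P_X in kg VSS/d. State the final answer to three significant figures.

P_X ≈ 855 kg VSS/d

The observed yield is Y_obs = Y/(1 + k_d·θ_c) = 0.542 / (1 + 0.0782 × 21.8) = 0.542 / 2.705 = 0.2004 g VSS per g BOD₅ removed.
Mass of BOD₅ removed per day: Q(S₀ − S) = 1180 × 3617 g/m³ = 4268 kg/d.
Net biomass production P_X = Y_obs × Q·(S₀ − S) = 0.2004 × 4268 = 855.2 kg VSS/d.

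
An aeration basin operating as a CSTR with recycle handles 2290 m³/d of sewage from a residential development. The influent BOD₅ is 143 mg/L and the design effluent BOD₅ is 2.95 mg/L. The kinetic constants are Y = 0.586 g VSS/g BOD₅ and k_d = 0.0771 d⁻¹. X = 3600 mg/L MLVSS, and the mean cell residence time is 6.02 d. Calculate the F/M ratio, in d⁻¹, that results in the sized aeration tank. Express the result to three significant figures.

Rearranging the biomass balance for a CMAS with decay, V = Y·Q·ΔS·θ_c / [X·(1+k_d θ_c)] = 0.586 × 2290 × (143 − 2.95) × 6.02 / [3600 × (1 + 0.0771 × 6.02)] = 1.13×10^6 / 5271 = 214.6 m³.
F/M = applied load / biomass = Q·S₀/(V·X) = 2290 × 143 / (214.6 × 3600) = 0.4238 d⁻¹.

F/M ≈ 0.424 d⁻¹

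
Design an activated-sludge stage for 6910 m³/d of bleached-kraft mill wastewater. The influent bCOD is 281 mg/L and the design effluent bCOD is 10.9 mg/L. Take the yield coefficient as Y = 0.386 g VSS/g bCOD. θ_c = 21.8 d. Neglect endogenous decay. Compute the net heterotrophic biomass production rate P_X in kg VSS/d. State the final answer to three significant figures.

P_X ≈ 720 kg VSS/d

With endogenous decay neglected, the observed yield equals the true yield: Y_obs = Y = 0.386 g VSS/g bCOD.
Q·(S₀ − S) = 6910 × (281 − 10.9) × 10⁻³ = 1866 kg/d removed.
Net biomass production P_X = Y_obs × Q·(S₀ − S) = 0.3860 × 1866 = 720.4 kg VSS/d.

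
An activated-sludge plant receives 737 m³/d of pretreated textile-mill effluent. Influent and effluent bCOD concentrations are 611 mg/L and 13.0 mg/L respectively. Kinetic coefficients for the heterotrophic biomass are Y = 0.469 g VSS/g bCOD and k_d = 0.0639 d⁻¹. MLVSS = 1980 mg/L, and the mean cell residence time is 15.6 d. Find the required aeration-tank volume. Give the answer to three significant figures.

V ≈ 816 m³

Steady-state biomass mass balance: V·X·(1 + k_d·θ_c) = Y·Q·(S₀ − S)·θ_c, so V = 0.469 × 737 × (611 − 13.0) × 15.6 / [1980 × (1 + 0.0639 × 15.6)] = 3.22×10^6 / 3954 = 815.6 m³.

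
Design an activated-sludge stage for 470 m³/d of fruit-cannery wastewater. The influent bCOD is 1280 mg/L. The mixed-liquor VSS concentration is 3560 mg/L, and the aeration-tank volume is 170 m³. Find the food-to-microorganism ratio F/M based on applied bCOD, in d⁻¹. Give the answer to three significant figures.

F/M ≈ 0.994 d⁻¹

Food-to-microorganism ratio F/M = Q S₀ / (V X) = 470 × 1280 / (170.0 × 3560) = 0.9941 d⁻¹.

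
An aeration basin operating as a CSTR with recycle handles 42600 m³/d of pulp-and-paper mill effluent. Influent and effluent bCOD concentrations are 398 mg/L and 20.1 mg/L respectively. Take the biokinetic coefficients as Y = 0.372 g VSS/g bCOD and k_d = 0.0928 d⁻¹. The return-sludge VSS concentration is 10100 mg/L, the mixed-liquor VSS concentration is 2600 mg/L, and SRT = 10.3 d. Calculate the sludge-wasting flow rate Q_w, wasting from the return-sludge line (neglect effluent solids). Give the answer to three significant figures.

Steady-state biomass mass balance: V·X·(1 + k_d·θ_c) = Y·Q·(S₀ − S)·θ_c, so V = 0.372 × 42600 × (398 − 20.1) × 10.3 / [2600 × (1 + 0.0928 × 10.3)] = 6.17×10^7 / 5085 = 12130 m³.
θ_c = V·X/(Q_w·X_r) when wasting from the recycle, so Q_w = V·X/(θ_c·X_r) = 12130 × 2600 / (10.3 × 10100) = 303.2 m³/d.

Q_w ≈ 303 m³/d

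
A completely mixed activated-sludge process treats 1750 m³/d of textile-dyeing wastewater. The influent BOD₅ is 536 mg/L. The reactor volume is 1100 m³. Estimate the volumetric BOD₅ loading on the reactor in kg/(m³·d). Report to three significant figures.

L_v ≈ 0.853 kg BOD₅/(m³·d)

L_v = Q S₀ / V = 1750 × 536 × 10⁻³ / 1100 = 0.8527 kg/(m³·d).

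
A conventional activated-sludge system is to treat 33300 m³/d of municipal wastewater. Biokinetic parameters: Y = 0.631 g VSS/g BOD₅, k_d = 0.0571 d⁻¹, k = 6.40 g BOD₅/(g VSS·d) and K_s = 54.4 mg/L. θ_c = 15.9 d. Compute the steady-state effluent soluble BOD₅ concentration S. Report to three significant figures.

From the Monod/SRT balance for a CMAS, S = K_s·(1+k_d θ_c)/[θ_c·(Y k − k_d) − 1] = 54.4 × (1 + 0.0571 × 15.9) / [15.9 × (0.631 × 6.40 − 0.0571) − 1] = 103.8 / 62.30 = 1.666 mg/L.

S ≈ 1.67 mg/L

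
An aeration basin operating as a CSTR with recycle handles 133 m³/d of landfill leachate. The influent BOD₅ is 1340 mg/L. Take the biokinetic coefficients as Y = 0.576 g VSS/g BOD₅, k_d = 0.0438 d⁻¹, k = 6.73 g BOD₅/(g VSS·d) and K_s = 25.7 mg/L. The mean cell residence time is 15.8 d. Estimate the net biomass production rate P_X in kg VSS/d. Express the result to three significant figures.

P_X ≈ 60.6 kg VSS/d

Effluent substrate depends only on kinetics and SRT: S = K_s(1 + k_d θ_c) / [θ_c(Yk − k_d) − 1] = 25.7 × (1 + 0.0438 × 15.8) / [15.8 × (0.576 × 6.73 − 0.0438) − 1] = 43.49 / 59.56 = 0.7302 mg/L.
The observed yield is Y_obs = Y/(1 + k_d·θ_c) = 0.576 / (1 + 0.0438 × 15.8) = 0.576 / 1.692 = 0.3404 g VSS per g BOD₅ removed.
Q·(S₀ − S) = 133 × (1340 − 0.730) × 10⁻³ = 178.1 kg/d removed.
Net biomass production P_X = Y_obs × Q·(S₀ − S) = 0.3404 × 178.1 = 60.64 kg VSS/d.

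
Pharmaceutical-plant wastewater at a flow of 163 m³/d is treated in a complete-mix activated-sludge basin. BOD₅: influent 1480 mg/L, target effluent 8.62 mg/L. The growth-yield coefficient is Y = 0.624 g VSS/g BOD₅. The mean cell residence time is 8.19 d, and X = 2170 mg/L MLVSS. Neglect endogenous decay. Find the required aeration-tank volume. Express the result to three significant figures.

V ≈ 565 m³

V·X = Y·Q·ΔS·θ_c gives V = 0.624 × 163 × (1480 − 8.62) × 8.19 / 2170 = 564.8 m³.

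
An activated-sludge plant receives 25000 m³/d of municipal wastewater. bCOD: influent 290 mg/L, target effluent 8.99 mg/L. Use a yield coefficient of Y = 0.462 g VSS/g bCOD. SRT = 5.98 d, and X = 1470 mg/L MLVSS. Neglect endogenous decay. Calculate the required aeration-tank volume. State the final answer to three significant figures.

Biomass mass balance (decay neglected): V·X = Y·Q·(S₀ − S)·θ_c, so V = 0.462 × 25000 × (290 − 8.99) × 5.98 / 1470 = 13203 m³.

V ≈ 13200 m³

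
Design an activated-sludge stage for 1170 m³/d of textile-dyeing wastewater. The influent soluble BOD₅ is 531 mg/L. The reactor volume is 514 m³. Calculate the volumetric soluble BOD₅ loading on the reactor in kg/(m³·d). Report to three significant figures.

Volumetric loading L_v = Q·S₀ / V = 1170 × 531 g/m³ / 514.0 m³ = 1209 g/(m³·d) = 1.209 kg soluble BOD₅/(m³·d).

L_v ≈ 1.21 kg soluble BOD₅/(m³·d)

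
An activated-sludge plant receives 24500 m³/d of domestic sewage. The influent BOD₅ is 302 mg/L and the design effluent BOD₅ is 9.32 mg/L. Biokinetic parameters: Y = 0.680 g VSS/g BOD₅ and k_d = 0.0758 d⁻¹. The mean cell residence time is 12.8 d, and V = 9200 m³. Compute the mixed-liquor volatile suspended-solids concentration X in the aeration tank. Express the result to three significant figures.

From V·X·(1 + k_d·θ_c) = Y·Q·(S₀ − S)·θ_c: X = 0.680 × 24500 × (302 − 9.32) × 12.8 / [9200 × (1 + 0.0758 × 12.8)] = 3443 mg/L.

X ≈ 3440 mg/L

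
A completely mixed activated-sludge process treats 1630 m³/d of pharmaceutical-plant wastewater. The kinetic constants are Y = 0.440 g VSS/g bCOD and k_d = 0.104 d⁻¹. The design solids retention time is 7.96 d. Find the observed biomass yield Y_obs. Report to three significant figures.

Y_obs ≈ 0.241 g VSS/g bCOD

Correct the yield for decay: Y_obs = Y/(1 + k_d θ_c) = 0.440 / (1 + 0.104 × 7.96) = 0.440 / 1.828 = 0.2407.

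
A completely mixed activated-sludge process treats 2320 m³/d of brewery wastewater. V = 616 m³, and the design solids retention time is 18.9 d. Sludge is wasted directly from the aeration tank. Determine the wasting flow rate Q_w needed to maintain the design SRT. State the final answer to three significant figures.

Q_w ≈ 32.6 m³/d

With mixed-liquor wasting, θ_c = V/Q_w, so Q_w = V/θ_c = 616.0/18.9 = 32.59 m³/d.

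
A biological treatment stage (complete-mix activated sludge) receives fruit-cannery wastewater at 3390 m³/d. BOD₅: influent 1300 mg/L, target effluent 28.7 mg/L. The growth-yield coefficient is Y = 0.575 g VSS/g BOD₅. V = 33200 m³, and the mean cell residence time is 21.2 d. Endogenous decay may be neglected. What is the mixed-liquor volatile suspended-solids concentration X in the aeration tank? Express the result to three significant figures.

X ≈ 1580 mg/L

Without decay, X = Y Q (S₀−S) θ_c / V = 0.575 × 3390 × (1300 − 28.7) × 21.2 / 33200 = 1582 mg/L.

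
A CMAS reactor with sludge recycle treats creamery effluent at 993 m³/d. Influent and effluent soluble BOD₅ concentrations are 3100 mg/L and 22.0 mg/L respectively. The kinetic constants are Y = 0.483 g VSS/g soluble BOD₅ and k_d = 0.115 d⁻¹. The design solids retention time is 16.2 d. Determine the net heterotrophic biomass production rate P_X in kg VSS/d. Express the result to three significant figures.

P_X ≈ 516 kg VSS/d

Observed yield with endogenous decay: Y_obs = Y / (1 + k_d·θ_c) = 0.483 / (1 + 0.115 × 16.2) = 0.483 / 2.863 = 0.1687 g VSS/g soluble BOD₅.
Q·(S₀ − S) = 993 × (3100 − 22.0) × 10⁻³ = 3056 kg/d removed.
P_X = Y_obs · Q(S₀ − S) = 0.1687 × 3056 = 515.6 kg VSS/d.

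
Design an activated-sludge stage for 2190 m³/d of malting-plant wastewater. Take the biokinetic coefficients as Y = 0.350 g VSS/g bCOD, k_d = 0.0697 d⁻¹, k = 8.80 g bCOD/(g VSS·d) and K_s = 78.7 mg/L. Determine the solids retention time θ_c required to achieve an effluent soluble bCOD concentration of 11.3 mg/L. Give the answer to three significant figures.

At the target effluent, Y k S/(K_s+S) = 0.350×8.80×11.3/90.00 = 0.3867 d⁻¹.
Then 1/θ_c = μ − k_d = 0.3867 − 0.0697 = 0.3170 d⁻¹, giving θ_c = 3.154 d.

θ_c ≈ 3.15 d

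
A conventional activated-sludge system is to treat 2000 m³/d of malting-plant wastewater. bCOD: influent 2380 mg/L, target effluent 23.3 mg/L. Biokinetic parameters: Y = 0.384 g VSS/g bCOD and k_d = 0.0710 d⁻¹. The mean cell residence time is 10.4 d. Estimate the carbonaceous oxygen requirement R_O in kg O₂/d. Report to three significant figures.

Observed yield with endogenous decay: Y_obs = Y / (1 + k_d·θ_c) = 0.384 / (1 + 0.0710 × 10.4) = 0.384 / 1.738 = 0.2209 g VSS/g bCOD.
Substrate removed = Q·(S₀ − S) = 2000 m³/d × (2380 − 23.3) g/m³ = 4.71×10^6 g/d = 4713 kg/d.
Biomass synthesised: P_X = Y_obs × 4713 = 1041 kg VSS/d.
R_O = Q·ΔS − 1.42 P_X = 4713 − 1478 = 3235 kg O₂/d.

R_O ≈ 3230 kg O₂/d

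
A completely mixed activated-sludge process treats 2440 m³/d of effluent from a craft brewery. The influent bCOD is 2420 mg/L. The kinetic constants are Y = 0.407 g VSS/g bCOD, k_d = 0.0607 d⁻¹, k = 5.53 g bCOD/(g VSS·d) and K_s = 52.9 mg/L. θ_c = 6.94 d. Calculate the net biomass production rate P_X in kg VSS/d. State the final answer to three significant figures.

P_X ≈ 1690 kg VSS/d

For a completely mixed reactor with recycle the Lawrence–McCarty relation gives S = K_s·(1 + k_d·θ_c) / [θ_c·(Y·k − k_d) − 1] = 52.9 × (1 + 0.0607 × 6.94) / [6.94 × (0.407 × 5.53 − 0.0607) − 1] = 75.18 / 14.20 = 5.295 mg/L.
Correct the yield for decay: Y_obs = Y/(1 + k_d θ_c) = 0.407 / (1 + 0.0607 × 6.94) = 0.407 / 1.421 = 0.2864.
ΔS = 2420 − 5.30 = 2415 mg/L, so the substrate removal rate is 2440 × 2415/1000 = 5892 kg bCOD/d.
Net biomass production P_X = Y_obs × Q·(S₀ − S) = 0.2864 × 5892 = 1687 kg VSS/d.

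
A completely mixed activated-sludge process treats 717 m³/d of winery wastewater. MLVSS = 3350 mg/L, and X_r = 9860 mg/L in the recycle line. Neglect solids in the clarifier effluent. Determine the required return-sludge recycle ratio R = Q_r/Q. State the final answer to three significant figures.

Mass balance around the secondary clarifier (neglecting effluent solids): R = X / (X_r − X) = 3350 / (9860 − 3350) = 0.5146.

R ≈ 0.515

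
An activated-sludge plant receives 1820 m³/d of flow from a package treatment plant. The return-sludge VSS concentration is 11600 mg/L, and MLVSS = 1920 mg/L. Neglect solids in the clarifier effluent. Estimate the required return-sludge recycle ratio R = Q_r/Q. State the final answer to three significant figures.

R = Q_r/Q = X/(X_r − X) = 1920 / (11600 − 1920) = 0.1983.

R ≈ 0.198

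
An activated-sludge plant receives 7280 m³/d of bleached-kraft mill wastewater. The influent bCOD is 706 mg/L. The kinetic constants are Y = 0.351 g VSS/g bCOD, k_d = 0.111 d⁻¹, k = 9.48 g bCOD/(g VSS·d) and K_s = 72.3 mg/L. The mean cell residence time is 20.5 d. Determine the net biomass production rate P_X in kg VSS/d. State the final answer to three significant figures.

P_X ≈ 548 kg VSS/d

For a completely mixed reactor with recycle the Lawrence–McCarty relation gives S = K_s·(1 + k_d·θ_c) / [θ_c·(Y·k − k_d) − 1] = 72.3 × (1 + 0.111 × 20.5) / [20.5 × (0.351 × 9.48 − 0.111) − 1] = 236.8 / 64.94 = 3.647 mg/L.
Y_obs = Y / (1 + k_d θ_c) = 0.351 / (1 + 0.111 × 20.5) = 0.351 / 3.276 = 0.1072.
Substrate removed = Q·(S₀ − S) = 7280 m³/d × (706 − 3.65) g/m³ = 5.11×10^6 g/d = 5113 kg/d.
So the net sludge growth is P_X = 0.1072 × 5113 = 547.9 kg VSS/d.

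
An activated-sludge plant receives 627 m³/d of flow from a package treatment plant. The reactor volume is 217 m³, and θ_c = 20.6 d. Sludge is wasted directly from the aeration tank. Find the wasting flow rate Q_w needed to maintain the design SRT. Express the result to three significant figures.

With mixed-liquor wasting, θ_c = V/Q_w, so Q_w = V/θ_c = 217.0/20.6 = 10.53 m³/d.

Q_w ≈ 10.5 m³/d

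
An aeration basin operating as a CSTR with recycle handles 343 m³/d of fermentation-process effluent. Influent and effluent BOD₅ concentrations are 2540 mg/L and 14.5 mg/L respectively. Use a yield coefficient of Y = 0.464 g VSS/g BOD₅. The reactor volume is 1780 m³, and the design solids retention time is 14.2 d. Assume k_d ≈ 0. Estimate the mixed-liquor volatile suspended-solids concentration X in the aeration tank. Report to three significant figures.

X ≈ 3210 mg/L

Without decay, X = Y Q (S₀−S) θ_c / V = 0.464 × 343 × (2540 − 14.5) × 14.2 / 1780 = 3206 mg/L.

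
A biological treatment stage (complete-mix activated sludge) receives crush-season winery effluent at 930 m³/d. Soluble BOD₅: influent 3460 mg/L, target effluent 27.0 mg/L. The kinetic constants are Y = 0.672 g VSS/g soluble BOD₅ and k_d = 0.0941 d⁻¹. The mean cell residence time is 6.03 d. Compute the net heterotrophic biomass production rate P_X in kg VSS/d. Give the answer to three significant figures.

P_X ≈ 1370 kg VSS/d

Correct the yield for decay: Y_obs = Y/(1 + k_d θ_c) = 0.672 / (1 + 0.0941 × 6.03) = 0.672 / 1.567 = 0.4287.
Substrate removed = Q·(S₀ − S) = 930 m³/d × (3460 − 27.0) g/m³ = 3.19×10^6 g/d = 3193 kg/d.
Net biomass production P_X = Y_obs × Q·(S₀ − S) = 0.4287 × 3193 = 1369 kg VSS/d.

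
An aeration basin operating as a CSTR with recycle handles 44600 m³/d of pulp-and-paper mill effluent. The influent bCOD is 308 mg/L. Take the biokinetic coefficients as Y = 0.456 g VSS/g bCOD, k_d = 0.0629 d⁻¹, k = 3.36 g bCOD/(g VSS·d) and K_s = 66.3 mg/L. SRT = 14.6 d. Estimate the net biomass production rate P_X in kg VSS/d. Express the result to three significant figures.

Effluent substrate depends only on kinetics and SRT: S = K_s(1 + k_d θ_c) / [θ_c(Yk − k_d) − 1] = 66.3 × (1 + 0.0629 × 14.6) / [14.6 × (0.456 × 3.36 − 0.0629) − 1] = 127.2 / 20.45 = 6.219 mg/L.
Y_obs = Y / (1 + k_d θ_c) = 0.456 / (1 + 0.0629 × 14.6) = 0.456 / 1.918 = 0.2377.
Substrate removed = Q·(S₀ − S) = 44600 m³/d × (308 − 6.22) g/m³ = 1.35×10^7 g/d = 13459 kg/d.
So the net sludge growth is P_X = 0.2377 × 13459 = 3199 kg VSS/d.

P_X ≈ 3200 kg VSS/d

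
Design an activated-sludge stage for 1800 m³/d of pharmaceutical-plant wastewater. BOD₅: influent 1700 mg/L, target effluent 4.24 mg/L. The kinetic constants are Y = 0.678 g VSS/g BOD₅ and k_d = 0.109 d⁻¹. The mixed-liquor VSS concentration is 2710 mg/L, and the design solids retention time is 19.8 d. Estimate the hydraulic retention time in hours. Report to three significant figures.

From the SRT design equation V = Y Q (S₀−S) θ_c / [X (1 + k_d θ_c)] = 0.678 × 1800 × (1700 − 4.24) × 19.8 / [2710 × (1 + 0.109 × 19.8)] = 4.1×10^7 / 8559 = 4788 m³.
τ = V/Q = 4788/1800 = 2.660 d, or 63.84 h.

τ ≈ 63.8 h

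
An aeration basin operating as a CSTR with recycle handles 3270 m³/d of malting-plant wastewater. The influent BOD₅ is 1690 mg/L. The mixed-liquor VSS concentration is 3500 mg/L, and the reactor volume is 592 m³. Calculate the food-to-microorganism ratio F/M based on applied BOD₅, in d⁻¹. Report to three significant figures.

F/M ≈ 2.67 d⁻¹

F/M = applied load / biomass = Q·S₀/(V·X) = 3270 × 1690 / (592.0 × 3500) = 2.667 d⁻¹.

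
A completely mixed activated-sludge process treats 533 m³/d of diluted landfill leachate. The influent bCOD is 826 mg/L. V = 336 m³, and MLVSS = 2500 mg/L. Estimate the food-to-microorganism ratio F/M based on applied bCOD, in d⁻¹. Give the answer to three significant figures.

F/M ≈ 0.524 d⁻¹

F/M = applied load / biomass = Q·S₀/(V·X) = 533 × 826 / (336.0 × 2500) = 0.5241 d⁻¹.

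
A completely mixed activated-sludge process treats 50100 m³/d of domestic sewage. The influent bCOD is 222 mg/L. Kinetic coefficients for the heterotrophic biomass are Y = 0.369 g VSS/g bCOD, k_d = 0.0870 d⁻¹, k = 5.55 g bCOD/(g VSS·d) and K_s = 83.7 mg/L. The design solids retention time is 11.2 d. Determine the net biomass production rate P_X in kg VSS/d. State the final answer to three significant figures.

P_X ≈ 2000 kg VSS/d

Effluent substrate depends only on kinetics and SRT: S = K_s(1 + k_d θ_c) / [θ_c(Yk − k_d) − 1] = 83.7 × (1 + 0.0870 × 11.2) / [11.2 × (0.369 × 5.55 − 0.0870) − 1] = 165.3 / 20.96 = 7.883 mg/L.
The observed yield is Y_obs = Y/(1 + k_d·θ_c) = 0.369 / (1 + 0.0870 × 11.2) = 0.369 / 1.974 = 0.1869 g VSS per g bCOD removed.
Substrate removed = Q·(S₀ − S) = 50100 m³/d × (222 − 7.88) g/m³ = 1.07×10^7 g/d = 10727 kg/d.
Net biomass production P_X = Y_obs × Q·(S₀ − S) = 0.1869 × 10727 = 2005 kg VSS/d.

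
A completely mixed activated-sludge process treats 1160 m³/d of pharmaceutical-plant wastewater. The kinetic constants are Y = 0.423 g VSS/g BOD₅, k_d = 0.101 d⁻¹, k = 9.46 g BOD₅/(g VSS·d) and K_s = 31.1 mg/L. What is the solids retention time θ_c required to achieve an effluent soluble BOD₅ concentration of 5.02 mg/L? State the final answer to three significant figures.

At the target effluent, Y k S/(K_s+S) = 0.423×9.46×5.02/36.12 = 0.5561 d⁻¹.
Then 1/θ_c = μ − k_d = 0.5561 − 0.101 = 0.4551 d⁻¹, giving θ_c = 2.197 d.

θ_c ≈ 2.20 d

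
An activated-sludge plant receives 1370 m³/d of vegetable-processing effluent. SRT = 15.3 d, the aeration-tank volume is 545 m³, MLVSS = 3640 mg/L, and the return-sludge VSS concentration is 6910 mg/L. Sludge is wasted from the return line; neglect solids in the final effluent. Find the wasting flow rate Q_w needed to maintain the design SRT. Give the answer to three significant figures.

Q_w ≈ 18.8 m³/d

Wasting from the return line (neglecting effluent solids): Q_w = V·X / (θ_c·X_r) = 545.0 × 3640 / (15.3 × 6910) = 18.76 m³/d.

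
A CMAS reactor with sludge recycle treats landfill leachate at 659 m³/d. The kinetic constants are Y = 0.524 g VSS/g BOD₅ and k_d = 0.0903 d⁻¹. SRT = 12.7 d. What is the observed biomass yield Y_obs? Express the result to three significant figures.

Correct the yield for decay: Y_obs = Y/(1 + k_d θ_c) = 0.524 / (1 + 0.0903 × 12.7) = 0.524 / 2.147 = 0.2441.

Y_obs ≈ 0.244 g VSS/g BOD₅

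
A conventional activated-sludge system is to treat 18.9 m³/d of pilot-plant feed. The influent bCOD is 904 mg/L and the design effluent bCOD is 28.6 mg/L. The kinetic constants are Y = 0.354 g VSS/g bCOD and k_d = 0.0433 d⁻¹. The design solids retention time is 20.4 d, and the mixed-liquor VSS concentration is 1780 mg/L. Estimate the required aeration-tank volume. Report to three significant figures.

V ≈ 35.6 m³

Steady-state biomass mass balance: V·X·(1 + k_d·θ_c) = Y·Q·(S₀ − S)·θ_c, so V = 0.354 × 18.9 × (904 − 28.6) × 20.4 / [1780 × (1 + 0.0433 × 20.4)] = 1.19×10^5 / 3352 = 35.64 m³.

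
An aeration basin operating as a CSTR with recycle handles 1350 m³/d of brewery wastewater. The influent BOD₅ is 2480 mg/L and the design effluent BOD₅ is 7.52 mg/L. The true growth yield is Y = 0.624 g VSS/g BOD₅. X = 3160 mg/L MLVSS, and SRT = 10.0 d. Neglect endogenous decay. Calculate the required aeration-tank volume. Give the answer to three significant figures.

Biomass mass balance (decay neglected): V·X = Y·Q·(S₀ − S)·θ_c, so V = 0.624 × 1350 × (2480 − 7.52) × 10.0 / 3160 = 6591 m³.

V ≈ 6590 m³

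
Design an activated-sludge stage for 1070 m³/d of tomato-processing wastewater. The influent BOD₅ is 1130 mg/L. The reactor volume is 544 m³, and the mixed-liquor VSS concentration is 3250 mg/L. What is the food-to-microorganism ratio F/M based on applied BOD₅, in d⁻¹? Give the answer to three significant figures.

F/M ≈ 0.684 d⁻¹

F/M = Q·S₀ / (V·X) = 1070 × 1130 / (544.0 × 3250) = 0.6839 g BOD₅·(g VSS·d)⁻¹.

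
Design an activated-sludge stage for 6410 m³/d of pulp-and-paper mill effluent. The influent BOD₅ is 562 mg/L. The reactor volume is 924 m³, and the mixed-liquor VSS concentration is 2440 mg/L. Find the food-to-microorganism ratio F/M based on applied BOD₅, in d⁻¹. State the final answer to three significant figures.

F/M ≈ 1.60 d⁻¹

F/M = applied load / biomass = Q·S₀/(V·X) = 6410 × 562 / (924.0 × 2440) = 1.598 d⁻¹.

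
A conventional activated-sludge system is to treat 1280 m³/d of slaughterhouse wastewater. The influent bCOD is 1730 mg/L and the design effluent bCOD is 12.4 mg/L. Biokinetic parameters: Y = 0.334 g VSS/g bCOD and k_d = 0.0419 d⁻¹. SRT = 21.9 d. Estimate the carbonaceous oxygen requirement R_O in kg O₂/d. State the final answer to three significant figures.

R_O ≈ 1650 kg O₂/d

The observed yield is Y_obs = Y/(1 + k_d·θ_c) = 0.334 / (1 + 0.0419 × 21.9) = 0.334 / 1.918 = 0.1742 g VSS per g bCOD removed.
Substrate removed = Q·(S₀ − S) = 1280 m³/d × (1730 − 12.4) g/m³ = 2.2×10^6 g/d = 2199 kg/d.
P_X = Y_obs·Q·(S₀ − S) = 0.1742 × 2199 = 382.9 kg VSS/d.
R_O = Q·(S₀ − S) − 1.42·P_X = 2199 − 1.42 × 382.9 = 1655 kg O₂/d.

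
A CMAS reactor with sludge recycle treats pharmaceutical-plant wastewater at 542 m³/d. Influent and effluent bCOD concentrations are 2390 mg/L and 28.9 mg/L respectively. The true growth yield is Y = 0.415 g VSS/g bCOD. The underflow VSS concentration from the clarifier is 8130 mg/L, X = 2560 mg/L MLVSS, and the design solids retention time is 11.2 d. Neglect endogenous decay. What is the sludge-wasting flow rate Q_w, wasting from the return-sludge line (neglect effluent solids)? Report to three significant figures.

With k_d = 0 the design equation reduces to V = Y Q (S₀−S) θ_c / X = 0.415 × 542 × (2390 − 28.9) × 11.2 / 2560 = 2323 m³.
Wasting from the return line (neglecting effluent solids): Q_w = V·X / (θ_c·X_r) = 2323 × 2560 / (11.2 × 8130) = 65.32 m³/d.

Q_w ≈ 65.3 m³/d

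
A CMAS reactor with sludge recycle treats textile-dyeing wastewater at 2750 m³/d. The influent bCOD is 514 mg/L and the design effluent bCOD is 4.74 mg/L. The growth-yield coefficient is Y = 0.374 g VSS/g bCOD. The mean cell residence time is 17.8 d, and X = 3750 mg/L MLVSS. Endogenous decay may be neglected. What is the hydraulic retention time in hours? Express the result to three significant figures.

V·X = Y·Q·ΔS·θ_c gives V = 0.374 × 2750 × (514 − 4.74) × 17.8 / 3750 = 2486 m³.
τ = V/Q = 2486/2750 = 0.9041 d, or 21.70 h.

τ ≈ 21.7 h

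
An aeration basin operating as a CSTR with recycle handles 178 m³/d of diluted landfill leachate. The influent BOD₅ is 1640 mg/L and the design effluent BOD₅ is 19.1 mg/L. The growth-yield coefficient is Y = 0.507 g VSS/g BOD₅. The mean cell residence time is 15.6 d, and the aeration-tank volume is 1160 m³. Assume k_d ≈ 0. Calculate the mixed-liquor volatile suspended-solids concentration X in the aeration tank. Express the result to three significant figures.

X ≈ 1970 mg/L

From V·X = Y·Q·(S₀ − S)·θ_c (decay neglected): X = 0.507 × 178 × (1640 − 19.1) × 15.6 / 1160 = 1967 mg/L.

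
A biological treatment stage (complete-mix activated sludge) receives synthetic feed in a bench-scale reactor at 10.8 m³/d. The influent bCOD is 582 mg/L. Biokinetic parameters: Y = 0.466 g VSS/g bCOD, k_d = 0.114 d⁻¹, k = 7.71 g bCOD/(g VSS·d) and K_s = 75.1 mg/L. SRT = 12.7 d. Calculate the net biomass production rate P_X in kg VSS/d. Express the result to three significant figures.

Effluent substrate depends only on kinetics and SRT: S = K_s(1 + k_d θ_c) / [θ_c(Yk − k_d) − 1] = 75.1 × (1 + 0.114 × 12.7) / [12.7 × (0.466 × 7.71 − 0.114) − 1] = 183.8 / 43.18 = 4.257 mg/L.
Correct the yield for decay: Y_obs = Y/(1 + k_d θ_c) = 0.466 / (1 + 0.114 × 12.7) = 0.466 / 2.448 = 0.1904.
ΔS = 582 − 4.26 = 577.7 mg/L, so the substrate removal rate is 10.8 × 577.7/1000 = 6.240 kg bCOD/d.
Biomass produced: P_X = Y_obs·Q·ΔS = 0.1904 × 6.240 ≈ 1.188 kg VSS/d.

P_X ≈ 1.19 kg VSS/d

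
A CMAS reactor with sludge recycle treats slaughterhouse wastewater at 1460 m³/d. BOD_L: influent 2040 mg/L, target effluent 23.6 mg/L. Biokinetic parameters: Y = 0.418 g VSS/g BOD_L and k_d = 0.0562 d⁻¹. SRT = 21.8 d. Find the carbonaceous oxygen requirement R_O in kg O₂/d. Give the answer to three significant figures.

R_O ≈ 2160 kg O₂/d

The observed yield is Y_obs = Y/(1 + k_d·θ_c) = 0.418 / (1 + 0.0562 × 21.8) = 0.418 / 2.225 = 0.1879 g VSS per g BOD_L removed.
ΔS = 2040 − 23.6 = 2016 mg/L, so the substrate removal rate is 1460 × 2016/1000 = 2944 kg BOD_L/d.
P_X = Y_obs·Q·(S₀ − S) = 0.1879 × 2944 = 553.0 kg VSS/d.
R_O = Q·ΔS − 1.42 P_X = 2944 − 785.3 = 2159 kg O₂/d.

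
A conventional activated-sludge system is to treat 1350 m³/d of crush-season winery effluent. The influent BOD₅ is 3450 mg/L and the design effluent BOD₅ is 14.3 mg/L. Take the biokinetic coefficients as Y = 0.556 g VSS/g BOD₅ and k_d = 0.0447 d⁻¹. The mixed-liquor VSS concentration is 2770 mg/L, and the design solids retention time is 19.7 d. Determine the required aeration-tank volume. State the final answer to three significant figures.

V ≈ 9750 m³

Rearranging the biomass balance for a CMAS with decay, V = Y·Q·ΔS·θ_c / [X·(1+k_d θ_c)] = 0.556 × 1350 × (3450 − 14.3) × 19.7 / [2770 × (1 + 0.0447 × 19.7)] = 5.08×10^7 / 5209 = 9753 m³.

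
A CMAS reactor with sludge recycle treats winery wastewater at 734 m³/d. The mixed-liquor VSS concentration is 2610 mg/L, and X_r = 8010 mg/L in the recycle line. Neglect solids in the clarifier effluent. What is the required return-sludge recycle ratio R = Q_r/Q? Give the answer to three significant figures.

R ≈ 0.483

Solids balance on the clarifier gives (1+R)X = R·X_r, so R = X/(X_r − X) = 2610 / (8010 − 2610) = 0.4833.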